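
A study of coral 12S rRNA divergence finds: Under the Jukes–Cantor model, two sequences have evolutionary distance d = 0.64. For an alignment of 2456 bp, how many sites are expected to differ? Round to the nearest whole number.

1057

Invert JC69: p = (3/4)(1 − e^(−4d/3)) = 0.75 × (1 − e^(-0.853333)) = 0.75 × (1 − 0.425993) = 0.430505.
Expected differing sites = pL ≈ 0.430505 × 2456 = 1057.32028 ≈ 1057.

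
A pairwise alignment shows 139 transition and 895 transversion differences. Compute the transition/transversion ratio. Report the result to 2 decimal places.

R = 139/895 = 0.155307… ≈ 0.16 (to 2 d.p.).

0.16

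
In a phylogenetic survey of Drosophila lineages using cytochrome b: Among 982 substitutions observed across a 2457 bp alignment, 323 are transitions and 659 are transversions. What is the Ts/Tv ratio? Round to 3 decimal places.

R = 323/659 = 0.490136… ≈ 0.490 (to 3 d.p.).

0.490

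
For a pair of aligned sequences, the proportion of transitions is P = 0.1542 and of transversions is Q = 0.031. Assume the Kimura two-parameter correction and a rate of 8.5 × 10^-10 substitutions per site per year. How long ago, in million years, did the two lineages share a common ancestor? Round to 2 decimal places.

131.36

Under the Kimura two-parameter model, d = −½ ln(1 − 2P − Q) − ¼ ln(1 − 2Q).
1 − 2P − Q = 0.6606, giving −½ ln(0.6606) = 0.207303.
1 − 2Q = 0.938, giving −¼ ln(0.938) = 0.016001.
d = 0.207303 + 0.016001 = 0.223304.
Under a molecular clock d = 2μt, so t = d/(2μ) = 0.223304 / (2 × 8.5 × 10^-10) = 131.36 million years.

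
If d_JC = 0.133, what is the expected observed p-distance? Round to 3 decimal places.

0.122

p = (3/4)(1 − e^(−4d/3)) = 0.75 × (1 − e^(-0.177333)) = 0.75 × (1 − 0.837501) = 0.121874.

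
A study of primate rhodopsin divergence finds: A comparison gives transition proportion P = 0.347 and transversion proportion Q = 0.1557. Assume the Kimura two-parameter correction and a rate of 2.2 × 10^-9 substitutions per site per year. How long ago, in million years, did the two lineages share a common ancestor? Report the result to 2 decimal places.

236.55

Under the Kimura two-parameter model, d = −½ ln(1 − 2P − Q) − ¼ ln(1 − 2Q).
1 − 2P − Q = 0.1503, giving −½ ln(0.1503) = 0.947561.
1 − 2Q = 0.6886, giving −¼ ln(0.6886) = 0.093274.
d = 0.947561 + 0.093274 = 1.040835.
Under a molecular clock d = 2μt, so t = d/(2μ) = 1.040835 / (2 × 2.2 × 10^-9) = 236.55 million years.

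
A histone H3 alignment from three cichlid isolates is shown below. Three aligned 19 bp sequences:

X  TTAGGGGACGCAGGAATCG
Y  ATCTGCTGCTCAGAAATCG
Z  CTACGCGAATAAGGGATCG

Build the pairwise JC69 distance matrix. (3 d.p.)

X–Y: 8/19 sites differ → p ≈ 0.421053, d = −0.75 ln(1 − 0.561404) = 0.618132 ≈ 0.618.
X–Z: 7/19 sites differ → p ≈ 0.368421, d = −0.75 ln(1 − 0.491228) = 0.506816 ≈ 0.507.
Y–Z: 9/19 sites differ → p ≈ 0.473684, d = −0.75 ln(1 − 0.631579) = 0.748897 ≈ 0.749.

d(X,Y) = 0.618, d(X,Z) = 0.507, d(Y,Z) = 0.749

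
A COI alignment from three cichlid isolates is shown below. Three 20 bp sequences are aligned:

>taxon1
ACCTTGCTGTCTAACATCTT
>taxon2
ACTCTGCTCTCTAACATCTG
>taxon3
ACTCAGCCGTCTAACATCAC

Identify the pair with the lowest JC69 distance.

taxon1–taxon2: 4/20 differ, p = 0.200, d = 0.233.
taxon1–taxon3: 6/20 differ, p = 0.300, d = 0.383.
taxon2–taxon3: 5/20 differ, p = 0.250, d = 0.304.
The smallest distance is between taxon1 and taxon2.

taxon1 and taxon2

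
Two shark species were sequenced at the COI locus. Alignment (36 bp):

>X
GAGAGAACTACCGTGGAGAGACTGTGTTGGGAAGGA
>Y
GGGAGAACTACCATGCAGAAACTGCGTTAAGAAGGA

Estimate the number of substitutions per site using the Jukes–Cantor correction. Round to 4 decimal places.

0.2251

The sequences differ at 7 of 36 sites (2, 13, 16, 20, 25, 29, 30), so p = 7/36 ≈ 0.194444.
d = −(3/4) ln(1 − 4p/3) = −0.75 ln(1 − 0.259259) = −0.75 ln(0.740741)
  = −0.75 × (-0.300104) = 0.225078 substitutions/site.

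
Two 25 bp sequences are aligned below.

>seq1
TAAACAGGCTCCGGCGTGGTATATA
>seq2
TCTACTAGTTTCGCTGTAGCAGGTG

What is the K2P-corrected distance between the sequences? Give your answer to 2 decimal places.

1.04

Of 25 sites, 8 differences are transitions and 5 are transversions, so P = 8/25 = 0.32 and Q = 5/25 = 0.2.
Under the Kimura two-parameter model, d = −½ ln(1 − 2P − Q) − ¼ ln(1 − 2Q).
1 − 2P − Q = 0.16, giving −½ ln(0.16) = 0.916291.
1 − 2Q = 0.6, giving −¼ ln(0.6) = 0.127706.
d = 0.916291 + 0.127706 = 1.043997.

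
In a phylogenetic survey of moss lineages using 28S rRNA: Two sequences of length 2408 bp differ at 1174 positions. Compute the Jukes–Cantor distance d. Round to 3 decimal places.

p = 1174/2408 ≈ 0.487542.
d = −(3/4) ln(1 − 4p/3) = −0.75 ln(1 − 0.650056) = −0.75 ln(0.349944)
  = −0.75 × (-1.049982) = 0.787487 substitutions/site.

0.787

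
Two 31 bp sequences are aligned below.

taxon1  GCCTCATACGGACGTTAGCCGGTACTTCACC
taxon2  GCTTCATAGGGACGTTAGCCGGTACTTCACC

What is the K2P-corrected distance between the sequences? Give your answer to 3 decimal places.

0.068

Of 31 sites, 1 differences are transitions and 1 are transversions, so P = 1/31 ≈ 0.032258 and Q = 1/31 ≈ 0.032258.
Under the Kimura two-parameter model, d = −½ ln(1 − 2P − Q) − ¼ ln(1 − 2Q).
1 − 2P − Q = 0.903226, giving −½ ln(0.903226) = 0.050891.
1 − 2Q = 0.935484, giving −¼ ln(0.935484) = 0.016673.
d = 0.050891 + 0.016673 = 0.067564.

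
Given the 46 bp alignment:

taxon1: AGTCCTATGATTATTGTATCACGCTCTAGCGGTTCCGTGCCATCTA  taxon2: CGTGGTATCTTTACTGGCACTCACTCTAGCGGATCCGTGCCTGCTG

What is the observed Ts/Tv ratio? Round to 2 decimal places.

0.25

Transitions are A↔G and C↔T; transversions are all other mismatches.
Transitions: 3. Transversions: 12.
R = 3/12 = 0.25.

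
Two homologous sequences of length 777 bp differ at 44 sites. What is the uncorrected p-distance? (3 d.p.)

p = 44/777 = 0.056628… ≈ 0.057 (to 3 d.p.).

0.057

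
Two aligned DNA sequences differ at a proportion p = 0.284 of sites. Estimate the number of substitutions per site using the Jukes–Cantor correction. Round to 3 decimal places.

0.357

d = −(3/4) ln(1 − 4p/3) = −0.75 ln(1 − 0.378667) = −0.75 ln(0.621333)
  = −0.75 × (-0.475888) = 0.356916 substitutions/site.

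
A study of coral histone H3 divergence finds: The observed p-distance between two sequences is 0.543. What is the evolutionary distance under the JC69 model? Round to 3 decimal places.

0.966

d = −(3/4) ln(1 − 4p/3) = −0.75 ln(1 − 0.724) = −0.75 ln(0.276)
  = −0.75 × (-1.287354) = 0.965516 substitutions/site.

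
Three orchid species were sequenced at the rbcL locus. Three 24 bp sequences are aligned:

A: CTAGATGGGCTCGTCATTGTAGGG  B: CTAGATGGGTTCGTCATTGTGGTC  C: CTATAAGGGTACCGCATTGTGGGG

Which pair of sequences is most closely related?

A–B: 4/24 differ, p = 0.167, d = 0.188.
A–C: 7/24 differ, p = 0.292, d = 0.369.
B–C: 7/24 differ, p = 0.292, d = 0.369.
The smallest distance is between A and B.

A and B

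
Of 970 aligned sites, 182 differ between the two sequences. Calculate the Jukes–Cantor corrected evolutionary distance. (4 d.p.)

p = 182/970 ≈ 0.187629.
d = −(3/4) ln(1 − 4p/3) = −0.75 ln(1 − 0.250172) = −0.75 ln(0.749828)
  = −0.75 × (-0.287911) = 0.215933 substitutions/site.

0.2159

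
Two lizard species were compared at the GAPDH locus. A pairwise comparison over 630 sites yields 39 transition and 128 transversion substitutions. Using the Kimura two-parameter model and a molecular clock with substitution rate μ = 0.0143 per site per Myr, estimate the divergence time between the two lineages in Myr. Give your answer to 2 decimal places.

11.48

P = 39/630 ≈ 0.061905 and Q = 128/630 ≈ 0.203175.
Under the Kimura two-parameter model, d = −½ ln(1 − 2P − Q) − ¼ ln(1 − 2Q).
1 − 2P − Q = 0.673015, giving −½ ln(0.673015) = 0.197994.
1 − 2Q = 0.59365, giving −¼ ln(0.59365) = 0.130366.
d = 0.197994 + 0.130366 = 0.328360.
Under a molecular clock d = 2μt, so t = d/(2μ) = 0.328360 / (2 × 0.0143) = 11.48 Myr.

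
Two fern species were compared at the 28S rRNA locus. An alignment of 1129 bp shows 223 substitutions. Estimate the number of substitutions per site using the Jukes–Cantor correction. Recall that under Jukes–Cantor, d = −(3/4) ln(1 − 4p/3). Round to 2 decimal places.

p = 223/1129 ≈ 0.19752.
d = −(3/4) ln(1 − 4p/3) = −0.75 ln(1 − 0.26336) = −0.75 ln(0.73664)
  = −0.75 × (-0.305656) = 0.229242 substitutions/site.

0.23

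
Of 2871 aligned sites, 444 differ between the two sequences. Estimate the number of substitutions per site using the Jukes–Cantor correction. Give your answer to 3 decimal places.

p = 444/2871 ≈ 0.15465.
d = −(3/4) ln(1 − 4p/3) = −0.75 ln(1 − 0.2062) = −0.75 ln(0.7938)
  = −0.75 × (-0.230924) = 0.173193 substitutions/site.

0.173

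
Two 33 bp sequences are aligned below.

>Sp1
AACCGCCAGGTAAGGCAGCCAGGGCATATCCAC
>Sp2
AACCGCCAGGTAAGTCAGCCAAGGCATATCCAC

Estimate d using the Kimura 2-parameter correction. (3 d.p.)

Of 33 sites, 1 differences are transitions and 1 are transversions, so P = 1/33 ≈ 0.030303 and Q = 1/33 ≈ 0.030303.
Under the Kimura two-parameter model, d = −½ ln(1 − 2P − Q) − ¼ ln(1 − 2Q).
1 − 2P − Q = 0.909091, giving −½ ln(0.909091) = 0.047655.
1 − 2Q = 0.939394, giving −¼ ln(0.939394) = 0.015630.
d = 0.047655 + 0.015630 = 0.063285.

0.063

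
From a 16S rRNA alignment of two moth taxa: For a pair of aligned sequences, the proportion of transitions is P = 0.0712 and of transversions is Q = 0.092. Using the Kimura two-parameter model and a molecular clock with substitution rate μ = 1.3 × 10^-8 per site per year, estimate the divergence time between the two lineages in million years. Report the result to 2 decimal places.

7.09

Under the Kimura two-parameter model, d = −½ ln(1 − 2P − Q) − ¼ ln(1 − 2Q).
1 − 2P − Q = 0.7656, giving −½ ln(0.7656) = 0.133548.
1 − 2Q = 0.816, giving −¼ ln(0.816) = 0.050835.
d = 0.133548 + 0.050835 = 0.184383.
Under a molecular clock d = 2μt, so t = d/(2μ) = 0.184383 / (2 × 1.3 × 10^-8) = 7.09 million years.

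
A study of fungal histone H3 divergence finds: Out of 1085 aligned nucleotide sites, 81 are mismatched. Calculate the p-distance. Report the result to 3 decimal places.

p = 81/1085 = 0.074654… ≈ 0.075 (to 3 d.p.).

0.075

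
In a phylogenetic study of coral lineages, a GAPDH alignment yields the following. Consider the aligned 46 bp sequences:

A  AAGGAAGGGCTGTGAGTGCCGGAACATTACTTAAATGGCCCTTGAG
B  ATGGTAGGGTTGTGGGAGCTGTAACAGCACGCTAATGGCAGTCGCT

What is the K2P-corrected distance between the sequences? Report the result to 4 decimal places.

Of 46 sites, 6 differences are transitions and 11 are transversions, so P = 6/46 ≈ 0.130435 and Q = 11/46 ≈ 0.23913.
Under the Kimura two-parameter model, d = −½ ln(1 − 2P − Q) − ¼ ln(1 − 2Q).
1 − 2P − Q = 0.5, giving −½ ln(0.5) = 0.346574.
1 − 2Q = 0.52174, giving −¼ ln(0.52174) = 0.162646.
d = 0.346574 + 0.162646 = 0.509220.

0.5092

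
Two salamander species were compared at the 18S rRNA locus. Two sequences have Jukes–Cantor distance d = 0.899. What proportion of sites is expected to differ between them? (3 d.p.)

0.524

p = (3/4)(1 − e^(−4d/3)) = 0.75 × (1 − e^(-1.198667)) = 0.75 × (1 − 0.301596) = 0.523803.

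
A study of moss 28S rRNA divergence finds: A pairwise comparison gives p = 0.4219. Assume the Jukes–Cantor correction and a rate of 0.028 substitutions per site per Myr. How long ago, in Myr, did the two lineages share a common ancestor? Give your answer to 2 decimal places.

d = −(3/4) ln(1 − 4p/3) = −0.75 ln(1 − 0.562533) = −0.75 ln(0.437467)
  = −0.75 × (-0.826754) = 0.620066 substitutions/site.
Under a molecular clock d = 2μt, so t = d/(2μ) = 0.620066 / (2 × 0.028) = 11.07 Myr.

11.07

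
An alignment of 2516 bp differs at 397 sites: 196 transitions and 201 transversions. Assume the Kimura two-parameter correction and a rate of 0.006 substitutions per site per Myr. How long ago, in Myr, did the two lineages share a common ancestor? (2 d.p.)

P = 196/2516 ≈ 0.077901 and Q = 201/2516 ≈ 0.079889.
Under the Kimura two-parameter model, d = −½ ln(1 − 2P − Q) − ¼ ln(1 − 2Q).
1 − 2P − Q = 0.764309, giving −½ ln(0.764309) = 0.134392.
1 − 2Q = 0.840222, giving −¼ ln(0.840222) = 0.043522.
d = 0.134392 + 0.043522 = 0.177914.
Under a molecular clock d = 2μt, so t = d/(2μ) = 0.177914 / (2 × 0.006) = 14.83 Myr.

14.83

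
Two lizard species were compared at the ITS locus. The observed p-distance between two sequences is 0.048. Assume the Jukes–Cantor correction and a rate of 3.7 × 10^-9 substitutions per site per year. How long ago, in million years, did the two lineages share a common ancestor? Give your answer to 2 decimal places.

d = −(3/4) ln(1 − 4p/3) = −0.75 ln(1 − 0.064) = −0.75 ln(0.936)
  = −0.75 × (-0.066140) = 0.049605 substitutions/site.
Under a molecular clock d = 2μt, so t = d/(2μ) = 0.049605 / (2 × 3.7 × 10^-9) = 6.70 million years.

6.70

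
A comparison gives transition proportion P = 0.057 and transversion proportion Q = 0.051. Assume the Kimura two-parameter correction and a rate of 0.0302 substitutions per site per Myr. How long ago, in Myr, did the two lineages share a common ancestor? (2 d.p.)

Under the Kimura two-parameter model, d = −½ ln(1 − 2P − Q) − ¼ ln(1 − 2Q).
1 − 2P − Q = 0.835, giving −½ ln(0.835) = 0.090162.
1 − 2Q = 0.898, giving −¼ ln(0.898) = 0.026896.
d = 0.090162 + 0.026896 = 0.117058.
Under a molecular clock d = 2μt, so t = d/(2μ) = 0.117058 / (2 × 0.0302) = 1.94 Myr.

1.94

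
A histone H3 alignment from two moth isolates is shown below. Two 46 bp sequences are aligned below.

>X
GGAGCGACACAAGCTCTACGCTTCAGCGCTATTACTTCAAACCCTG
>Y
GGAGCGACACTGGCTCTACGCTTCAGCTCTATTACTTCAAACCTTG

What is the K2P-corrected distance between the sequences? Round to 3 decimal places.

0.093

Of 46 sites, 2 differences are transitions and 2 are transversions, so P = 2/46 ≈ 0.043478 and Q = 2/46 ≈ 0.043478.
Under the Kimura two-parameter model, d = −½ ln(1 − 2P − Q) − ¼ ln(1 − 2Q).
1 − 2P − Q = 0.869566, giving −½ ln(0.869566) = 0.069881.
1 − 2Q = 0.913044, giving −¼ ln(0.913044) = 0.022743.
d = 0.069881 + 0.022743 = 0.092624.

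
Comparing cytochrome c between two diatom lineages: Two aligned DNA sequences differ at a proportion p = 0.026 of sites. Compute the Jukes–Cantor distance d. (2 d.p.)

d = −(3/4) ln(1 − 4p/3) = −0.75 ln(1 − 0.034667) = −0.75 ln(0.965333)
  = −0.75 × (-0.035282) = 0.026462 substitutions/site.

0.03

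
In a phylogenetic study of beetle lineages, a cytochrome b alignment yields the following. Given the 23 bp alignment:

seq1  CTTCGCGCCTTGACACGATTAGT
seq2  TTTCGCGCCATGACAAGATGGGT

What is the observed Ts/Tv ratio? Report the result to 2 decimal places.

0.67

Transitions are A↔G and C↔T; transversions are all other mismatches.
Transitions: 2. Transversions: 3.
R = 2/3 = 0.666666… ≈ 0.67 (to 2 d.p.).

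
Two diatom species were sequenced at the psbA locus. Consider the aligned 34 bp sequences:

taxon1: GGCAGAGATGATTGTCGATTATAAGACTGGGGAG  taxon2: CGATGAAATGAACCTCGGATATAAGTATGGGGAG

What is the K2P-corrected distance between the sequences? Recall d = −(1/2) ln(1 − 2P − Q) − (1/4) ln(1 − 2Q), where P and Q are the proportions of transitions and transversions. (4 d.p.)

0.4243

Of 34 sites, 3 differences are transitions and 8 are transversions, so P = 3/34 ≈ 0.088235 and Q = 8/34 ≈ 0.235294.
Under the Kimura two-parameter model, d = −½ ln(1 − 2P − Q) − ¼ ln(1 − 2Q).
1 − 2P − Q = 0.588236, giving −½ ln(0.588236) = 0.265314.
1 − 2Q = 0.529412, giving −¼ ln(0.529412) = 0.158997.
d = 0.265314 + 0.158997 = 0.424311.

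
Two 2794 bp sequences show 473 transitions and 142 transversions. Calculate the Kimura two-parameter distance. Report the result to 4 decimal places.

P = 473/2794 ≈ 0.169291 and Q = 142/2794 ≈ 0.050823.
Under the Kimura two-parameter model, d = −½ ln(1 − 2P − Q) − ¼ ln(1 − 2Q).
1 − 2P − Q = 0.610595, giving −½ ln(0.610595) = 0.246661.
1 − 2Q = 0.898354, giving −¼ ln(0.898354) = 0.026798.
d = 0.246661 + 0.026798 = 0.273459.

0.2735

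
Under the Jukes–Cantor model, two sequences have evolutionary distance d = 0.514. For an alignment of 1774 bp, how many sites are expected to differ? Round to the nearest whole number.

660

Invert JC69: p = (3/4)(1 − e^(−4d/3)) = 0.75 × (1 − e^(-0.685333)) = 0.75 × (1 − 0.503922) = 0.372059.
Expected differing sites = pL ≈ 0.372059 × 1774 = 660.032666 ≈ 660.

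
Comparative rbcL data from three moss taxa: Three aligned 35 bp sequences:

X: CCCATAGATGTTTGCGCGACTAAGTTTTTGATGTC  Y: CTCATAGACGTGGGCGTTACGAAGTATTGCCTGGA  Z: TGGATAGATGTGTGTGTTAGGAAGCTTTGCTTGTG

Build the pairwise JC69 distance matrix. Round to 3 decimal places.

d(X,Y) = 0.513, d(X,Z) = 0.572, d(Y,Z) = 0.458

X–Y: 13/35 sites differ → p ≈ 0.371429, d = −0.75 ln(1 − 0.495239) = 0.512753 ≈ 0.513.
X–Z: 14/35 sites differ → p = 0.4, d = −0.75 ln(1 − 0.533333) = 0.571605 ≈ 0.572.
Y–Z: 12/35 sites differ → p ≈ 0.342857, d = −0.75 ln(1 − 0.457143) = 0.458182 ≈ 0.458.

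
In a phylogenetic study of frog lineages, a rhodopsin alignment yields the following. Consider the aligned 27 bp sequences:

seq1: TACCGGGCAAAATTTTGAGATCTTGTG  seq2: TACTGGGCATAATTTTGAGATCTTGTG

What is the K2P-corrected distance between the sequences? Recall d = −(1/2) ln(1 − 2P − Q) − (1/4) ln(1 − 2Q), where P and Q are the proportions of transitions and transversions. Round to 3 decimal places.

Of 27 sites, 1 differences are transitions and 1 are transversions, so P = 1/27 ≈ 0.037037 and Q = 1/27 ≈ 0.037037.
Under the Kimura two-parameter model, d = −½ ln(1 − 2P − Q) − ¼ ln(1 − 2Q).
1 − 2P − Q = 0.888889, giving −½ ln(0.888889) = 0.058891.
1 − 2Q = 0.925926, giving −¼ ln(0.925926) = 0.019240.
d = 0.058891 + 0.019240 = 0.078131.

0.078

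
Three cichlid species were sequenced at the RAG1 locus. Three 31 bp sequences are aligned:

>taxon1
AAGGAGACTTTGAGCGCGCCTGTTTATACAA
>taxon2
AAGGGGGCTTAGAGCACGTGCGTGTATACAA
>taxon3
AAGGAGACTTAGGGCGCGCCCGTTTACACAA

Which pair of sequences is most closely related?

taxon1 and taxon3

taxon1–taxon2: 8/31 differ, p = 0.258, d = 0.316.
taxon1–taxon3: 4/31 differ, p = 0.129, d = 0.142.
taxon2–taxon3: 8/31 differ, p = 0.258, d = 0.316.
The smallest distance is between taxon1 and taxon3.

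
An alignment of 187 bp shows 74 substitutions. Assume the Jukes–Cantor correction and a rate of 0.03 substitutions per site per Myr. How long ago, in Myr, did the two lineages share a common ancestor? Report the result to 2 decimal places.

9.37

p = 74/187 ≈ 0.395722.
d = −(3/4) ln(1 − 4p/3) = −0.75 ln(1 − 0.527629) = −0.75 ln(0.472371)
  = −0.75 × (-0.749991) = 0.562493 substitutions/site.
Under a molecular clock d = 2μt, so t = d/(2μ) = 0.562493 / (2 × 0.03) = 9.37 Myr.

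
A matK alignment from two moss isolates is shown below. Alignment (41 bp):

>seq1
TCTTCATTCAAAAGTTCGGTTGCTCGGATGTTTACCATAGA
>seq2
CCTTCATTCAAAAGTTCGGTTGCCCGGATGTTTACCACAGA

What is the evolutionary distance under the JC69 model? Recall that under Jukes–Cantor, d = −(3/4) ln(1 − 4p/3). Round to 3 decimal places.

The sequences differ at 3 of 41 sites (1, 24, 38), so p = 3/41 ≈ 0.073171.
d = −(3/4) ln(1 − 4p/3) = −0.75 ln(1 − 0.097561) = −0.75 ln(0.902439)
  = −0.75 × (-0.102654) = 0.076991 substitutions/site.

0.077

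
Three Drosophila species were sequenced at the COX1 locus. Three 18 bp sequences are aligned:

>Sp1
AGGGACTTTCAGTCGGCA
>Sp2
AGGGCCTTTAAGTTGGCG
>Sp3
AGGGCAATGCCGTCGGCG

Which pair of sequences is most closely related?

Sp1–Sp2: 4/18 differ, p = 0.222, d = 0.264.
Sp1–Sp3: 6/18 differ, p = 0.333, d = 0.441.
Sp2–Sp3: 6/18 differ, p = 0.333, d = 0.441.
The smallest distance is between Sp1 and Sp2.

Sp1 and Sp2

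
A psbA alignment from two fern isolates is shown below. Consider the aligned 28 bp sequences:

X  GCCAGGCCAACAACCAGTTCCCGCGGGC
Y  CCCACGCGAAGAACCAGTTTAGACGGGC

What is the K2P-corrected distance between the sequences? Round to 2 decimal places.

Of 28 sites, 2 differences are transitions and 6 are transversions, so P = 2/28 ≈ 0.071429 and Q = 6/28 ≈ 0.214286.
Under the Kimura two-parameter model, d = −½ ln(1 − 2P − Q) − ¼ ln(1 − 2Q).
1 − 2P − Q = 0.642856, giving −½ ln(0.642856) = 0.220917.
1 − 2Q = 0.571428, giving −¼ ln(0.571428) = 0.139904.
d = 0.220917 + 0.139904 = 0.360821.

0.36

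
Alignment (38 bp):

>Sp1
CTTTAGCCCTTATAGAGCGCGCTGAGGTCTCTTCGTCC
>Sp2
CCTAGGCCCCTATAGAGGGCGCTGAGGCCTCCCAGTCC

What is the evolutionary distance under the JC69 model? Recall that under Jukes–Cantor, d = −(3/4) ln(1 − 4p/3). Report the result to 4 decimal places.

The sequences differ at 9 of 38 sites (2, 4, 5, 10, 18, 28, 32, 33, 34), so p = 9/38 ≈ 0.236842.
d = −(3/4) ln(1 − 4p/3) = −0.75 ln(1 − 0.315789) = −0.75 ln(0.684211)
  = −0.75 × (-0.379489) = 0.284617 substitutions/site.

0.2846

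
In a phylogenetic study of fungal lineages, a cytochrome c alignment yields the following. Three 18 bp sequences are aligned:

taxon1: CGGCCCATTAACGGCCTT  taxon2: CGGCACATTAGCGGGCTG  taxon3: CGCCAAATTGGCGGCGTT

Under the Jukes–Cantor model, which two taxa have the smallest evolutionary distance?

taxon1 and taxon2

taxon1–taxon2: 4/18 differ, p = 0.222, d = 0.264.
taxon1–taxon3: 6/18 differ, p = 0.333, d = 0.441.
taxon2–taxon3: 6/18 differ, p = 0.333, d = 0.441.
The smallest distance is between taxon1 and taxon2.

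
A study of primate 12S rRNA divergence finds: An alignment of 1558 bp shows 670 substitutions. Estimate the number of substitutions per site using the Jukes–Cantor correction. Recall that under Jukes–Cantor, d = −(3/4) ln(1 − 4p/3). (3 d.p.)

0.639

p = 670/1558 ≈ 0.430039.
d = −(3/4) ln(1 − 4p/3) = −0.75 ln(1 − 0.573385) = −0.75 ln(0.426615)
  = −0.75 × (-0.851873) = 0.638905 substitutions/site.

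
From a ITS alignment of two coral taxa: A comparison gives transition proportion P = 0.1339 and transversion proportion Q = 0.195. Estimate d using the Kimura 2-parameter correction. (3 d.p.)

Under the Kimura two-parameter model, d = −½ ln(1 − 2P − Q) − ¼ ln(1 − 2Q).
1 − 2P − Q = 0.5372, giving −½ ln(0.5372) = 0.310692.
1 − 2Q = 0.61, giving −¼ ln(0.61) = 0.123574.
d = 0.310692 + 0.123574 = 0.434266.

0.434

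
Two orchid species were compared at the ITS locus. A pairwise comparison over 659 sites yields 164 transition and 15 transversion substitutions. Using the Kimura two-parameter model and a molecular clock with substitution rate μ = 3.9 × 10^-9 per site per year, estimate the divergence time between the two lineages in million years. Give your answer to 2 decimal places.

48.61

P = 164/659 ≈ 0.248862 and Q = 15/659 ≈ 0.022762.
Under the Kimura two-parameter model, d = −½ ln(1 − 2P − Q) − ¼ ln(1 − 2Q).
1 − 2P − Q = 0.479514, giving −½ ln(0.479514) = 0.367491.
1 − 2Q = 0.954476, giving −¼ ln(0.954476) = 0.011648.
d = 0.367491 + 0.011648 = 0.379139.
Under a molecular clock d = 2μt, so t = d/(2μ) = 0.379139 / (2 × 3.9 × 10^-9) = 48.61 million years.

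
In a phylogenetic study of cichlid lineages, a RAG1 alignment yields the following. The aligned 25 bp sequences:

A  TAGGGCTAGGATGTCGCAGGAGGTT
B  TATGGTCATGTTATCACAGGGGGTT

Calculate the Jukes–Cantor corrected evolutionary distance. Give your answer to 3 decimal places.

0.417

The sequences differ at 8 of 25 sites (3, 6, 7, 9, 11, 13, 16, 21), so p = 8/25 = 0.32.
d = −(3/4) ln(1 − 4p/3) = −0.75 ln(1 − 0.426667) = −0.75 ln(0.573333)
  = −0.75 × (-0.556289) = 0.417217 substitutions/site.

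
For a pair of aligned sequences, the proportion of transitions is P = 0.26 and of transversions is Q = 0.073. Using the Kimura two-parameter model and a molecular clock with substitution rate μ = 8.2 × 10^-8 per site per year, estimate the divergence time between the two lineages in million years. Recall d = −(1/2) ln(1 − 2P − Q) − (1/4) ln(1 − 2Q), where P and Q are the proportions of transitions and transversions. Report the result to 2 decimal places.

2.98

Under the Kimura two-parameter model, d = −½ ln(1 − 2P − Q) − ¼ ln(1 − 2Q).
1 − 2P − Q = 0.407, giving −½ ln(0.407) = 0.449471.
1 − 2Q = 0.854, giving −¼ ln(0.854) = 0.039456.
d = 0.449471 + 0.039456 = 0.488927.
Under a molecular clock d = 2μt, so t = d/(2μ) = 0.488927 / (2 × 8.2 × 10^-8) = 2.98 million years.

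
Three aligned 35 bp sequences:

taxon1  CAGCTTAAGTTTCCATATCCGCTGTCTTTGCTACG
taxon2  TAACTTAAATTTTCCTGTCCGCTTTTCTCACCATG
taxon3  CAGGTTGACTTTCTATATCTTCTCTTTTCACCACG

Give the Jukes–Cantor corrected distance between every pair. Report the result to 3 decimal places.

d(taxon1,taxon2) = 0.513, d(taxon1,taxon3) = 0.407, d(taxon2,taxon3) = 0.572

taxon1–taxon2: 13/35 sites differ → p ≈ 0.371429, d = −0.75 ln(1 − 0.495239) = 0.512753 ≈ 0.513.
taxon1–taxon3: 11/35 sites differ → p ≈ 0.314286, d = −0.75 ln(1 − 0.419048) = 0.407315 ≈ 0.407.
taxon2–taxon3: 14/35 sites differ → p = 0.4, d = −0.75 ln(1 − 0.533333) = 0.571605 ≈ 0.572.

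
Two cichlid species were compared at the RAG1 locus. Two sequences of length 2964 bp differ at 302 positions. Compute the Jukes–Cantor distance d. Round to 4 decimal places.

0.1095

p = 302/2964 ≈ 0.101889.
d = −(3/4) ln(1 − 4p/3) = −0.75 ln(1 − 0.135852) = −0.75 ln(0.864148)
  = −0.75 × (-0.146011) = 0.109508 substitutions/site.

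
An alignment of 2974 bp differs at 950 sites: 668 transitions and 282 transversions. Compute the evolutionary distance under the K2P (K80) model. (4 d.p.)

P = 668/2974 ≈ 0.224613 and Q = 282/2974 ≈ 0.094822.
Under the Kimura two-parameter model, d = −½ ln(1 − 2P − Q) − ¼ ln(1 − 2Q).
1 − 2P − Q = 0.455952, giving −½ ln(0.455952) = 0.392684.
1 − 2Q = 0.810356, giving −¼ ln(0.810356) = 0.052570.
d = 0.392684 + 0.052570 = 0.445254.

0.4453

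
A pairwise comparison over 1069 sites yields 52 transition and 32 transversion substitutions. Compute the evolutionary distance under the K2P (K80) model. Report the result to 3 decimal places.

P = 52/1069 ≈ 0.048644 and Q = 32/1069 ≈ 0.029935.
Under the Kimura two-parameter model, d = −½ ln(1 − 2P − Q) − ¼ ln(1 − 2Q).
1 − 2P − Q = 0.872777, giving −½ ln(0.872777) = 0.068038.
1 − 2Q = 0.94013, giving −¼ ln(0.94013) = 0.015434.
d = 0.068038 + 0.015434 = 0.083472.

0.083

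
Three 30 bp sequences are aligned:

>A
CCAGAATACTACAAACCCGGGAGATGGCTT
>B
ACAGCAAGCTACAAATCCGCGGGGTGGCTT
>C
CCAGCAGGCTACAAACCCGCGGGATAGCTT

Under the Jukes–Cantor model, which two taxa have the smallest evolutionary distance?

A–B: 8/30 differ, p = 0.267, d = 0.330.
A–C: 6/30 differ, p = 0.200, d = 0.233.
B–C: 5/30 differ, p = 0.167, d = 0.188.
The smallest distance is between B and C.

B and C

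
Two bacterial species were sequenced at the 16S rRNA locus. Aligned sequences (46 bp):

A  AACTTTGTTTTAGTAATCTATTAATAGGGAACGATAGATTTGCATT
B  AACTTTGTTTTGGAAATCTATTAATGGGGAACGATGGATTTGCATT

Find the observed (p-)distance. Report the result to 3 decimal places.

The sequences differ at 4 of 46 positions (sites 12, 14, 26, 36).
p = 4/46 = 0.086956… ≈ 0.087 (to 3 d.p.).

0.087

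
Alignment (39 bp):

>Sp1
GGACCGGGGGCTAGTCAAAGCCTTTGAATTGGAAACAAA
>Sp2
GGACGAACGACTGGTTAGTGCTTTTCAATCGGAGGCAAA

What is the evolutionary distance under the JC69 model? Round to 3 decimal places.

0.488

The sequences differ at 14 of 39 sites, so p = 14/39 ≈ 0.358974.
d = −(3/4) ln(1 − 4p/3) = −0.75 ln(1 − 0.478632) = −0.75 ln(0.521368)
  = −0.75 × (-0.651299) = 0.488474 substitutions/site.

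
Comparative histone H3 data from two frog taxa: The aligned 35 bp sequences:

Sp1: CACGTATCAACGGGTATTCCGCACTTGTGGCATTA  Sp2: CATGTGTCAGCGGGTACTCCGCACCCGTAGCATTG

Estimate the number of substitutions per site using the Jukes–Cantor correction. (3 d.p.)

The sequences differ at 8 of 35 sites (3, 6, 10, 17, 25, 26, 29, 35), so p = 8/35 ≈ 0.228571.
d = −(3/4) ln(1 − 4p/3) = −0.75 ln(1 − 0.304761) = −0.75 ln(0.695239)
  = −0.75 × (-0.363500) = 0.272625 substitutions/site.

0.273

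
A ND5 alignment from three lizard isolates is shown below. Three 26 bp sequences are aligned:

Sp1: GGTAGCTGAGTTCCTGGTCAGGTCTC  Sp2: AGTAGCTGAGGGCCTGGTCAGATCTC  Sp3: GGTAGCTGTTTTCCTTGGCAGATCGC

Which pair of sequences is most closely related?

Sp1 and Sp2

Sp1–Sp2: 4/26 differ, p = 0.154, d = 0.172.
Sp1–Sp3: 6/26 differ, p = 0.231, d = 0.276.
Sp2–Sp3: 8/26 differ, p = 0.308, d = 0.396.
The smallest distance is between Sp1 and Sp2.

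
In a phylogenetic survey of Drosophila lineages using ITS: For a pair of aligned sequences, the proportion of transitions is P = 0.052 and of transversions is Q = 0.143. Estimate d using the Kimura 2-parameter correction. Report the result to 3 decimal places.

Under the Kimura two-parameter model, d = −½ ln(1 − 2P − Q) − ¼ ln(1 − 2Q).
1 − 2P − Q = 0.753, giving −½ ln(0.753) = 0.141845.
1 − 2Q = 0.714, giving −¼ ln(0.714) = 0.084218.
d = 0.141845 + 0.084218 = 0.226063.

0.226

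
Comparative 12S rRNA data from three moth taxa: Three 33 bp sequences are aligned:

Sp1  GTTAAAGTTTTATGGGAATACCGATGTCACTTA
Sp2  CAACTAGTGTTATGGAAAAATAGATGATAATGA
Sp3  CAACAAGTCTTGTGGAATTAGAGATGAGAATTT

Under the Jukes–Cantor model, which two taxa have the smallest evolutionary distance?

Sp2 and Sp3

Sp1–Sp2: 14/33 differ, p = 0.424, d = 0.625.
Sp1–Sp3: 14/33 differ, p = 0.424, d = 0.625.
Sp2–Sp3: 9/33 differ, p = 0.273, d = 0.339.
The smallest distance is between Sp2 and Sp3.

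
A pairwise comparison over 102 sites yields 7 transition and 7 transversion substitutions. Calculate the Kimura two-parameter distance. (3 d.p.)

P = 7/102 ≈ 0.068627 and Q = 7/102 ≈ 0.068627.
Under the Kimura two-parameter model, d = −½ ln(1 − 2P − Q) − ¼ ln(1 − 2Q).
1 − 2P − Q = 0.794119, giving −½ ln(0.794119) = 0.115261.
1 − 2Q = 0.862746, giving −¼ ln(0.862746) = 0.036909.
d = 0.115261 + 0.036909 = 0.152170.

0.152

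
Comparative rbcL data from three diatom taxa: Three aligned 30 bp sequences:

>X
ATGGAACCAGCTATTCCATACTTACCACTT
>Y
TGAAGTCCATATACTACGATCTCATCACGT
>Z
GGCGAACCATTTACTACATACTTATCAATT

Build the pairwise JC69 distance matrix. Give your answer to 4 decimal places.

X–Y: 16/30 sites differ → p ≈ 0.533333, d = −0.75 ln(1 − 0.711111) = 0.931285 ≈ 0.9313.
X–Z: 9/30 sites differ → p = 0.3, d = −0.75 ln(1 − 0.4) = 0.383119 ≈ 0.3831.
Y–Z: 12/30 sites differ → p = 0.4, d = −0.75 ln(1 − 0.533333) = 0.571605 ≈ 0.5716.

d(X,Y) = 0.9313, d(X,Z) = 0.3831, d(Y,Z) = 0.5716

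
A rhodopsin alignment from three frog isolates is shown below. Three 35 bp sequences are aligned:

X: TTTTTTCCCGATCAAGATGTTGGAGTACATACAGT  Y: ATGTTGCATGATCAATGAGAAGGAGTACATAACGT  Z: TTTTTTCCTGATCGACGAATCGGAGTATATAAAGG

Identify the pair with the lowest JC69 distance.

X–Y: 12/35 differ, p = 0.343, d = 0.458.
X–Z: 10/35 differ, p = 0.286, d = 0.360.
Y–Z: 12/35 differ, p = 0.343, d = 0.458.
The smallest distance is between X and Z.

X and Z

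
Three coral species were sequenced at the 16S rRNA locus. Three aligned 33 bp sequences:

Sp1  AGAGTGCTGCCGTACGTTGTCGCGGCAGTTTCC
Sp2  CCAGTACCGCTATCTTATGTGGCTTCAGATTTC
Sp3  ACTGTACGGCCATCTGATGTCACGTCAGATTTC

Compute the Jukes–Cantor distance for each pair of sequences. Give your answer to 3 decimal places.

d(Sp1,Sp2) = 0.699, d(Sp1,Sp3) = 0.497, d(Sp2,Sp3) = 0.293

Sp1–Sp2: 15/33 sites differ → p ≈ 0.454545, d = −0.75 ln(1 − 0.60606) = 0.698667 ≈ 0.699.
Sp1–Sp3: 12/33 sites differ → p ≈ 0.363636, d = −0.75 ln(1 − 0.484848) = 0.497470 ≈ 0.497.
Sp2–Sp3: 8/33 sites differ → p ≈ 0.242424, d = −0.75 ln(1 − 0.323232) = 0.292820 ≈ 0.293.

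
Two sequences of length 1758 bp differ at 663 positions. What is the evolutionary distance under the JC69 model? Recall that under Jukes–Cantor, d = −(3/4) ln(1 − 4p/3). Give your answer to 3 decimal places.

p = 663/1758 ≈ 0.377133.
d = −(3/4) ln(1 − 4p/3) = −0.75 ln(1 − 0.502844) = −0.75 ln(0.497156)
  = −0.75 × (-0.698851) = 0.524138 substitutions/site.

0.524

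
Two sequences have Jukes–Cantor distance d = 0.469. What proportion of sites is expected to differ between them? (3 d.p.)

0.349

p = (3/4)(1 − e^(−4d/3)) = 0.75 × (1 − e^(-0.625333)) = 0.75 × (1 − 0.535083) = 0.348688.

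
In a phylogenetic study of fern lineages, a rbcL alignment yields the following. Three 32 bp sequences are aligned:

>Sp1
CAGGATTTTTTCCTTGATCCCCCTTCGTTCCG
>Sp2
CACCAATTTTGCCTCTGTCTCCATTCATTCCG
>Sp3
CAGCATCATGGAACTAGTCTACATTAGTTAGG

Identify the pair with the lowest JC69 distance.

Sp1–Sp2: 10/32 differ, p = 0.313, d = 0.404.
Sp1–Sp3: 16/32 differ, p = 0.500, d = 0.824.
Sp2–Sp3: 15/32 differ, p = 0.469, d = 0.736.
The smallest distance is between Sp1 and Sp2.

Sp1 and Sp2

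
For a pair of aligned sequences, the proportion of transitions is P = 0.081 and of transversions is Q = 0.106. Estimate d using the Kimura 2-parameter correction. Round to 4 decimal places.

0.2156

Under the Kimura two-parameter model, d = −½ ln(1 − 2P − Q) − ¼ ln(1 − 2Q).
1 − 2P − Q = 0.732, giving −½ ln(0.732) = 0.155987.
1 − 2Q = 0.788, giving −¼ ln(0.788) = 0.059564.
d = 0.155987 + 0.059564 = 0.215551.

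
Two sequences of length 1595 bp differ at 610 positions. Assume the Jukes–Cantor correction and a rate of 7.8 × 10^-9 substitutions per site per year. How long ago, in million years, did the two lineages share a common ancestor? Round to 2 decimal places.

34.29

p = 610/1595 ≈ 0.382445.
d = −(3/4) ln(1 − 4p/3) = −0.75 ln(1 − 0.509927) = −0.75 ln(0.490073)
  = −0.75 × (-0.713201) = 0.534901 substitutions/site.
Under a molecular clock d = 2μt, so t = d/(2μ) = 0.534901 / (2 × 7.8 × 10^-9) = 34.29 million years.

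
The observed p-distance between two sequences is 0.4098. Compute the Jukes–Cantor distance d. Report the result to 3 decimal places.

d = −(3/4) ln(1 − 4p/3) = −0.75 ln(1 − 0.5464) = −0.75 ln(0.4536)
  = −0.75 × (-0.790540) = 0.592905 substitutions/site.

0.593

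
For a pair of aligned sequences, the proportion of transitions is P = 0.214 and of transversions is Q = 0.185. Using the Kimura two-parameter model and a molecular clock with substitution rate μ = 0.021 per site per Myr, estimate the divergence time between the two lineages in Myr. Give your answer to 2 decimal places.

14.05

Under the Kimura two-parameter model, d = −½ ln(1 − 2P − Q) − ¼ ln(1 − 2Q).
1 − 2P − Q = 0.387, giving −½ ln(0.387) = 0.474665.
1 − 2Q = 0.63, giving −¼ ln(0.63) = 0.115509.
d = 0.474665 + 0.115509 = 0.590174.
Under a molecular clock d = 2μt, so t = d/(2μ) = 0.590174 / (2 × 0.021) = 14.05 Myr.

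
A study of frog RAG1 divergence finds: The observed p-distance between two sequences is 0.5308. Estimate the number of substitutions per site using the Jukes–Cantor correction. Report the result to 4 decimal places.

0.9226

d = −(3/4) ln(1 − 4p/3) = −0.75 ln(1 − 0.707733) = −0.75 ln(0.292267)
  = −0.75 × (-1.230088) = 0.922566 substitutions/site.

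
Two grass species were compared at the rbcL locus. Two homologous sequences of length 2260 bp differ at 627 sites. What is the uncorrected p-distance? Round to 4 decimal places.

p = 627/2260 = 0.277433… ≈ 0.2774 (to 4 d.p.).

0.2774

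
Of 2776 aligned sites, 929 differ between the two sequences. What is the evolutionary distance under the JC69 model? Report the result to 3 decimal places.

0.443

p = 929/2776 ≈ 0.334654.
d = −(3/4) ln(1 − 4p/3) = −0.75 ln(1 − 0.446205) = −0.75 ln(0.553795)
  = −0.75 × (-0.590961) = 0.443221 substitutions/site.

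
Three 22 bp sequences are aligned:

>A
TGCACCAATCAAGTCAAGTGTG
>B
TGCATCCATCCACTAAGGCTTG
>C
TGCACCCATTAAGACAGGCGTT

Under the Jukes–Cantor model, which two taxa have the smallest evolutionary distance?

A and C

A–B: 8/22 differ, p = 0.364, d = 0.497.
A–C: 6/22 differ, p = 0.273, d = 0.339.
B–C: 8/22 differ, p = 0.364, d = 0.497.
The smallest distance is between A and C.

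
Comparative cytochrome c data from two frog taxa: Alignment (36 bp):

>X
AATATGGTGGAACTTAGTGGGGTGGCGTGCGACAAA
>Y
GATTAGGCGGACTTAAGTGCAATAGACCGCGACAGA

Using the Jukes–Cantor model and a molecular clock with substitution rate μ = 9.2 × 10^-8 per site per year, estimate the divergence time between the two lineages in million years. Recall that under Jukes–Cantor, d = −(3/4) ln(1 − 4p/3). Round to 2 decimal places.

3.31

The sequences differ at 15 of 36 sites, so p = 15/36 ≈ 0.416667.
d = −(3/4) ln(1 − 4p/3) = −0.75 ln(1 − 0.555556) = −0.75 ln(0.444444)
  = −0.75 × (-0.810931) = 0.608198 substitutions/site.
Under a molecular clock d = 2μt, so t = d/(2μ) = 0.608198 / (2 × 9.2 × 10^-8) = 3.31 million years.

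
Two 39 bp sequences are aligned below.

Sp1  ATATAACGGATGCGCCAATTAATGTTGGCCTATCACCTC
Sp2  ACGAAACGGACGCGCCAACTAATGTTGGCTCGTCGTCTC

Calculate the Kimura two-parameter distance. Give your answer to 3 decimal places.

Of 39 sites, 9 differences are transitions and 1 are transversions, so P = 9/39 ≈ 0.230769 and Q = 1/39 ≈ 0.025641.
Under the Kimura two-parameter model, d = −½ ln(1 − 2P − Q) − ¼ ln(1 − 2Q).
1 − 2P − Q = 0.512821, giving −½ ln(0.512821) = 0.333914.
1 − 2Q = 0.948718, giving −¼ ln(0.948718) = 0.013161.
d = 0.333914 + 0.013161 = 0.347075.

0.347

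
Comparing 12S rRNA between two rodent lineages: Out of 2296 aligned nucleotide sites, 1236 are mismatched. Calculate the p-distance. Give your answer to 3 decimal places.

0.538

p = 1236/2296 = 0.538327… ≈ 0.538 (to 3 d.p.).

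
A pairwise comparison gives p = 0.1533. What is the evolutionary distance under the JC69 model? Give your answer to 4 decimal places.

d = −(3/4) ln(1 − 4p/3) = −0.75 ln(1 − 0.2044) = −0.75 ln(0.7956)
  = −0.75 × (-0.228659) = 0.171494 substitutions/site.

0.1715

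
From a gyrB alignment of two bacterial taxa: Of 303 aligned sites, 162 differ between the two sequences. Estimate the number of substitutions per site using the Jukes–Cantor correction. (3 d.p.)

0.936

p = 162/303 ≈ 0.534653.
d = −(3/4) ln(1 − 4p/3) = −0.75 ln(1 − 0.712871) = −0.75 ln(0.287129)
  = −0.75 × (-1.247824) = 0.935868 substitutions/site.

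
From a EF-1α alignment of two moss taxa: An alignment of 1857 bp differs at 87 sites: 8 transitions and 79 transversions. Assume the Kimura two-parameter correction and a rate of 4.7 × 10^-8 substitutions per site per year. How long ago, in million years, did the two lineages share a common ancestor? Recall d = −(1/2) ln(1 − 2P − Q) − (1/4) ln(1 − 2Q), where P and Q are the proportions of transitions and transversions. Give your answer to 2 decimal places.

P = 8/1857 ≈ 0.004308 and Q = 79/1857 ≈ 0.042542.
Under the Kimura two-parameter model, d = −½ ln(1 − 2P − Q) − ¼ ln(1 − 2Q).
1 − 2P − Q = 0.948842, giving −½ ln(0.948842) = 0.026256.
1 − 2Q = 0.914916, giving −¼ ln(0.914916) = 0.022231.
d = 0.026256 + 0.022231 = 0.048487.
Under a molecular clock d = 2μt, so t = d/(2μ) = 0.048487 / (2 × 4.7 × 10^-8) = 0.52 million years.

0.52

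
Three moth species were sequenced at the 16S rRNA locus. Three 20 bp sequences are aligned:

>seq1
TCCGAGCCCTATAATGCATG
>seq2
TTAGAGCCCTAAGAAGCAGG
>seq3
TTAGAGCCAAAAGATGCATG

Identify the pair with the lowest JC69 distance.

seq1–seq2: 6/20 differ, p = 0.300, d = 0.383.
seq1–seq3: 6/20 differ, p = 0.300, d = 0.383.
seq2–seq3: 4/20 differ, p = 0.200, d = 0.233.
The smallest distance is between seq2 and seq3.

seq2 and seq3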